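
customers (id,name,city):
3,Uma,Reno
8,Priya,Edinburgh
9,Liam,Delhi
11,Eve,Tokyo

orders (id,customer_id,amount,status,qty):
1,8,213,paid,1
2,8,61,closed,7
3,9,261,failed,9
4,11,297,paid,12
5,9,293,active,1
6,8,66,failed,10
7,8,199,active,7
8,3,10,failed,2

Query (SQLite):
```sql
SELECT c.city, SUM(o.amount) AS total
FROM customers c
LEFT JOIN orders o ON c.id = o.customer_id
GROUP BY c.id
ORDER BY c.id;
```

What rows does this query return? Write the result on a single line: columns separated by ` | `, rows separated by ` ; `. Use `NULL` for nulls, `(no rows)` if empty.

LEFT JOIN keeps every customers row; unmatched ones get NULL for orders columns.
Group by customers.id and compute SUM(o.amount). SUM over an all-NULL group is NULL.
  3: ids {8} → SUM(o.amount)=10
  8: ids {1, 2, 6, 7} → SUM(o.amount)=539
  9: ids {3, 5} → SUM(o.amount)=554
  11: ids {4} → SUM(o.amount)=297

Reno | 10 ; Edinburgh | 539 ; Delhi | 554 ; Tokyo | 297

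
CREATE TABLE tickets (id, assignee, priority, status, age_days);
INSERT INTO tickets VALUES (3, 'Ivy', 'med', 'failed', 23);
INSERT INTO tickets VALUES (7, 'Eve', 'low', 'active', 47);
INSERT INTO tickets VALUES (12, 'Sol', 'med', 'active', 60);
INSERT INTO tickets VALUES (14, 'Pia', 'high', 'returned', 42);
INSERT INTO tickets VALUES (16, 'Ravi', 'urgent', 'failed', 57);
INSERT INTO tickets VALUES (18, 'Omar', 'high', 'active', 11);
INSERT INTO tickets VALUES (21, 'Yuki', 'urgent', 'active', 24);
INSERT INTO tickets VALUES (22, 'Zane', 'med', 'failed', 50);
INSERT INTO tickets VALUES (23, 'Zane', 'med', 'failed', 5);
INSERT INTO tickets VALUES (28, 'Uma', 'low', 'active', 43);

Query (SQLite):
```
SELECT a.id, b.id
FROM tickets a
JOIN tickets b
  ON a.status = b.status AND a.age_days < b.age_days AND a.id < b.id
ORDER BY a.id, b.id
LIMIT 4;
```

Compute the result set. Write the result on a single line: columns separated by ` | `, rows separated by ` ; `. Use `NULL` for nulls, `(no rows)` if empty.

3 | 16 ; 3 | 22 ; 7 | 12 ; 18 | 21

Pairs (a,b) with same status, a.age_days < b.age_days, a.id < b.id.
status groups: active:{7,12,18,21,28} failed:{3,16,22,23} returned:{14}
Ordered by (a.id, b.id); first 4.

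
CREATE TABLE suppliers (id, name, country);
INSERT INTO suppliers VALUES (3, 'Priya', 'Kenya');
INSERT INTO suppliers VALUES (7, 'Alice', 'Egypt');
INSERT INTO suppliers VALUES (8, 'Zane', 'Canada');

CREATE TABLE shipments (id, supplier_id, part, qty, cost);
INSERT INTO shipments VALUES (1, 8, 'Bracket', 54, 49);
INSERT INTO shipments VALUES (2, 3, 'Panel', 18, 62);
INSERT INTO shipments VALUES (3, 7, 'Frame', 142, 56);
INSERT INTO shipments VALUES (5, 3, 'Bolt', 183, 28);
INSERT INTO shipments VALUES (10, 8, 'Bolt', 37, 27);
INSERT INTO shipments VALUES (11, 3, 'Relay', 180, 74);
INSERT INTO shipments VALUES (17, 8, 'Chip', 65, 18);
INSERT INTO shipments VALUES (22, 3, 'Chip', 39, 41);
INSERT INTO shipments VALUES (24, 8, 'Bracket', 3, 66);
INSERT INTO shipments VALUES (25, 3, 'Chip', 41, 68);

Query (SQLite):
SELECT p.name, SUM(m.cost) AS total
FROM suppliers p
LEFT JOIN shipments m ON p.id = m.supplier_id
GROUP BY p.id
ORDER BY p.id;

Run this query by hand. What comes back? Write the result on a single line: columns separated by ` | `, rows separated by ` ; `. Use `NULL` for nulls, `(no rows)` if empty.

LEFT JOIN keeps every suppliers row; unmatched ones get NULL for shipments columns.
Group by suppliers.id and compute SUM(m.cost). SUM over an all-NULL group is NULL.
  3: ids {2, 5, 11, 22, 25} → SUM(m.cost)=273
  7: ids {3} → SUM(m.cost)=56
  8: ids {1, 10, 17, 24} → SUM(m.cost)=160

Priya | 273 ; Alice | 56 ; Zane | 160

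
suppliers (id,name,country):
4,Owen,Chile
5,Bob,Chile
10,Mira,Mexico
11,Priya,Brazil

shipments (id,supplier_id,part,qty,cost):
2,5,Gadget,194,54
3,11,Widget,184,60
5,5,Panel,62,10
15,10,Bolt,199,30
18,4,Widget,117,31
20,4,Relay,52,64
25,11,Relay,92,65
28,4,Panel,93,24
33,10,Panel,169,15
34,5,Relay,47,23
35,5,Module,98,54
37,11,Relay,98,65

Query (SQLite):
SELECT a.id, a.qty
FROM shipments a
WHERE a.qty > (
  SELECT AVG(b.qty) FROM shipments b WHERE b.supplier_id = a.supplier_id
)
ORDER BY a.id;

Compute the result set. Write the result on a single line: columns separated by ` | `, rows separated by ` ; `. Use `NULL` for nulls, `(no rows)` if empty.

2 | 194 ; 3 | 184 ; 15 | 199 ; 18 | 117 ; 28 | 93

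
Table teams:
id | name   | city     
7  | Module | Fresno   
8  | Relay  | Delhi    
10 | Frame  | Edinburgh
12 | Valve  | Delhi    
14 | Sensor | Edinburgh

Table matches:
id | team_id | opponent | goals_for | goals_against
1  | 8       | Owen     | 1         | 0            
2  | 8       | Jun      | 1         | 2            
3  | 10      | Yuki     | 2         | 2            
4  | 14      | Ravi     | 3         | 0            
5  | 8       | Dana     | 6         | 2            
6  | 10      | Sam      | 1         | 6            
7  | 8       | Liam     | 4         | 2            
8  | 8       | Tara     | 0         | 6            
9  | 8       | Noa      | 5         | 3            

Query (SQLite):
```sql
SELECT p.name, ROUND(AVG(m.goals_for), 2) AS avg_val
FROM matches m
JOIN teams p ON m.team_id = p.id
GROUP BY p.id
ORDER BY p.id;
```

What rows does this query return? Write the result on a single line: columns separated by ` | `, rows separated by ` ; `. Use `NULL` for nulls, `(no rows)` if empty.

Join each matches row to its teams via team_id.
Group joined rows by teams.id; compute ROUND(AVG(m.goals_for), 2) per group.
  8: ids {1, 2, 5, 7, 8, 9} → ROUND(AVG(m.goals_for), 2)=2.83
  10: ids {3, 6} → ROUND(AVG(m.goals_for), 2)=1.5
  14: ids {4} → ROUND(AVG(m.goals_for), 2)=3

Relay | 2.83 ; Frame | 1.5 ; Sensor | 3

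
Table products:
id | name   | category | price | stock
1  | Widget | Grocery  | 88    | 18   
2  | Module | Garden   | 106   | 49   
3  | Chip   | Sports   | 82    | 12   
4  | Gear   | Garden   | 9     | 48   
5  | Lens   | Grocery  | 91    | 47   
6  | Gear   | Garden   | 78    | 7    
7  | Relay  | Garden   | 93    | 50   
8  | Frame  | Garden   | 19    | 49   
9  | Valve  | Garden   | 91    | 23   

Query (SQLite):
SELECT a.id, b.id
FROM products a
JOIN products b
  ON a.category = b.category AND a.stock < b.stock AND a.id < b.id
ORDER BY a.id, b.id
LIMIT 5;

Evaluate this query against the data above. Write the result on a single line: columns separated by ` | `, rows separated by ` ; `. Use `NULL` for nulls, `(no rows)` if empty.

1 | 5 ; 2 | 7 ; 4 | 7 ; 4 | 8 ; 6 | 7

Pairs (a,b) with same category, a.stock < b.stock, a.id < b.id.
category groups: Garden:{2,4,6,7,8,9} Grocery:{1,5} Sports:{3}
Ordered by (a.id, b.id); first 5.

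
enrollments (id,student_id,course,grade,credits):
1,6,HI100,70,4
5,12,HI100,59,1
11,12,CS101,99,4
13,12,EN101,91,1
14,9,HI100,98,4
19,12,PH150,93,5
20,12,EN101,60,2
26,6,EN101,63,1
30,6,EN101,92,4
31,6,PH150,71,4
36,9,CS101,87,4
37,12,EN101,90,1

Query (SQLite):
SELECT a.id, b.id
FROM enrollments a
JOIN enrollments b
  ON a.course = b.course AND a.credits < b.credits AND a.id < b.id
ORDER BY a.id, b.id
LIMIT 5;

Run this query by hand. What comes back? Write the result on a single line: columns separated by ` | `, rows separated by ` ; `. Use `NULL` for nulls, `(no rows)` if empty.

5 | 14 ; 13 | 20 ; 13 | 30 ; 20 | 30 ; 26 | 30

Pairs (a,b) with same course, a.credits < b.credits, a.id < b.id.
course groups: CS101:{11,36} EN101:{13,20,26,30,37} HI100:{1,5,14} PH150:{19,31}
Ordered by (a.id, b.id); first 5.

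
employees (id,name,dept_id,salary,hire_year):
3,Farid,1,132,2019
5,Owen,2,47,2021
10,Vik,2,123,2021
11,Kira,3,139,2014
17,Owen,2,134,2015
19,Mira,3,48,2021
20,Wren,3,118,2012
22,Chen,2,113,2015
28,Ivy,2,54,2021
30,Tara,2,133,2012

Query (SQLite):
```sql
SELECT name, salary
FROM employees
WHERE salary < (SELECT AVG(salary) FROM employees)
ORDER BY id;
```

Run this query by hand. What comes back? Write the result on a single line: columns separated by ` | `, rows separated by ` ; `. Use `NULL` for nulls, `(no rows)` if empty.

Owen | 47 ; Mira | 48 ; Ivy | 54

Scalar subquery: AVG(salary) over all employees rows = 104.1.
Keep rows where salary < that value.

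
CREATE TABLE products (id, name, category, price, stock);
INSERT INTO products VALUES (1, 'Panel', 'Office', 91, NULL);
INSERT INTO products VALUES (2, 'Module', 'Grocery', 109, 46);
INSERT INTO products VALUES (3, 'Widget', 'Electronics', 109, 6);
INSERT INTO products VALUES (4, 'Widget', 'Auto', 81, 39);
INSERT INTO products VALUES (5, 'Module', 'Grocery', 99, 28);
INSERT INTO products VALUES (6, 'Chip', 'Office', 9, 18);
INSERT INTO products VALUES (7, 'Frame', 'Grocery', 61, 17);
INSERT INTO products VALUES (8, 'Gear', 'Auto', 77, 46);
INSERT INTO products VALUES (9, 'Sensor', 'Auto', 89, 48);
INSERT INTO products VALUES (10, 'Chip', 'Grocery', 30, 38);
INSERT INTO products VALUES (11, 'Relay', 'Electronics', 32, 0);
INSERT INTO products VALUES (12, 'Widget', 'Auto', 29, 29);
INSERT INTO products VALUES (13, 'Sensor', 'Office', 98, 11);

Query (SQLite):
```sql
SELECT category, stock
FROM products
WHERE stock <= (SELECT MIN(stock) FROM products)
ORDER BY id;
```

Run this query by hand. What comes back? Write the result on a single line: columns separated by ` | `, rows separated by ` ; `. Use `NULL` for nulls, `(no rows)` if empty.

Electronics | 0

Scalar subquery: MIN(stock) over all products rows = 0.
Keep rows where stock <= that value.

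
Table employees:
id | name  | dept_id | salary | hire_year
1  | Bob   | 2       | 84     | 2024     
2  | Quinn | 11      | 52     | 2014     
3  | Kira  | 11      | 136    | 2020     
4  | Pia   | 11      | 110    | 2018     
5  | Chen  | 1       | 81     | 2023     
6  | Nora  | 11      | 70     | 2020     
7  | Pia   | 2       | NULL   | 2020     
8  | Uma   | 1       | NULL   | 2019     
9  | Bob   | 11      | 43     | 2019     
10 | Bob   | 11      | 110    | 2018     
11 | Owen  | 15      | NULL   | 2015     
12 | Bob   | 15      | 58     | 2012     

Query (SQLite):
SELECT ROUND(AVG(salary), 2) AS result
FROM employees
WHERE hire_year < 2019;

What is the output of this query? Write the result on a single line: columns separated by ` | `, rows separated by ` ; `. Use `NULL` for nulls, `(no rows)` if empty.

Rows where hire_year < 2019 → salary values: [52, 110, 110, NULL, 58].
AVG = 330 / 4 (rounded to 2 dp).

82.5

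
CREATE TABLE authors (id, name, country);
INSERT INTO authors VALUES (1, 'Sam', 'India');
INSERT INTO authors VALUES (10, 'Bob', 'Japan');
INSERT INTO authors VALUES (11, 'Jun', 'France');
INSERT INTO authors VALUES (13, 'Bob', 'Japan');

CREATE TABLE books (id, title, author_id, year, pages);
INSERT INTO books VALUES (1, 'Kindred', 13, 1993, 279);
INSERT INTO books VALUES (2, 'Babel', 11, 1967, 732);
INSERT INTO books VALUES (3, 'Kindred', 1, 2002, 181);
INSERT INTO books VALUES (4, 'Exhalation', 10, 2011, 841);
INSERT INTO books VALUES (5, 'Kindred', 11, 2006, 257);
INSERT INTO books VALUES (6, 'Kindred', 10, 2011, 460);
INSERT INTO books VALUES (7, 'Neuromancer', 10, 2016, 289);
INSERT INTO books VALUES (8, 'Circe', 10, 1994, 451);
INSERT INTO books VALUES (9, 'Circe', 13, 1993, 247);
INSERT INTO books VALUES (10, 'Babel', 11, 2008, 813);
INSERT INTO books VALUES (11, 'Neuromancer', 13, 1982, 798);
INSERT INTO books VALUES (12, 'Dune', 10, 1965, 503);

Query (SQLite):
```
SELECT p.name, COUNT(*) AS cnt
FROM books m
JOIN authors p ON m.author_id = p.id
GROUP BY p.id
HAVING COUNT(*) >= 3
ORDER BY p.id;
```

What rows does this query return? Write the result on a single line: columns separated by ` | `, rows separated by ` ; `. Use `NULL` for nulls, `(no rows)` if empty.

Bob | 5 ; Jun | 3 ; Bob | 3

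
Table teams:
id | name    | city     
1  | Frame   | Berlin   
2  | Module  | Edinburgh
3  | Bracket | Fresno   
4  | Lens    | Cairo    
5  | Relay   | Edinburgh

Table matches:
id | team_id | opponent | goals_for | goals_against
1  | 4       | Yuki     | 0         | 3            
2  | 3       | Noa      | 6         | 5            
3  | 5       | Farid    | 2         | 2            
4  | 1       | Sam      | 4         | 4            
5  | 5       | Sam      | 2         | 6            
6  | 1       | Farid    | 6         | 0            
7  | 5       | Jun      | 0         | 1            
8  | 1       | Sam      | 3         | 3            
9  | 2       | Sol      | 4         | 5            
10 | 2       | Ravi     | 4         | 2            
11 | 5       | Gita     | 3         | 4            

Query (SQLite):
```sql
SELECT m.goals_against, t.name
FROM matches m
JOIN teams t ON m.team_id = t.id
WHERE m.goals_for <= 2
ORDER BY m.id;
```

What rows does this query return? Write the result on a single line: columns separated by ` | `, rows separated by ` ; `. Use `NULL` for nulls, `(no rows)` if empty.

3 | Lens ; 2 | Relay ; 6 | Relay ; 1 | Relay

Each matches row matches the teams row where team_id = teams.id.
Then keep rows with m.goals_for <= 2.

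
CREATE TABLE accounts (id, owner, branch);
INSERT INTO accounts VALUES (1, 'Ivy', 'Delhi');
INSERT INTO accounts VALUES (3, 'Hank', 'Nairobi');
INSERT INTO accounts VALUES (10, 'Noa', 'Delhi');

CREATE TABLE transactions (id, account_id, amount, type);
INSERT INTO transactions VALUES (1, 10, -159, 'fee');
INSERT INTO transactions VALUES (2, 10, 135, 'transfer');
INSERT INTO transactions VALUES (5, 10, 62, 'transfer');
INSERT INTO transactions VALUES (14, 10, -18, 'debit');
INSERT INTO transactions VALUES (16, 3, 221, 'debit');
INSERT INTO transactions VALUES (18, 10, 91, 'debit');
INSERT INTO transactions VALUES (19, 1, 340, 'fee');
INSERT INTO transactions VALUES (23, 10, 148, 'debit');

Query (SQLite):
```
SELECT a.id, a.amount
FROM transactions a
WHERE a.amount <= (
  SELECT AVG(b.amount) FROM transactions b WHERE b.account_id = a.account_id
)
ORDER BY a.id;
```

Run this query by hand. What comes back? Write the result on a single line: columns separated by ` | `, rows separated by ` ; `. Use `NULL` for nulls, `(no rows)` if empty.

1 | -159 ; 14 | -18 ; 16 | 221 ; 19 | 340

For each transactions row a, compute AVG(amount) over rows sharing a.account_id.
Keep row a if a.amount <= that per-group AVG.
  account_id=1: AVG(amount) = 340.0
  account_id=3: AVG(amount) = 221.0
  account_id=10: AVG(amount) = 43.166667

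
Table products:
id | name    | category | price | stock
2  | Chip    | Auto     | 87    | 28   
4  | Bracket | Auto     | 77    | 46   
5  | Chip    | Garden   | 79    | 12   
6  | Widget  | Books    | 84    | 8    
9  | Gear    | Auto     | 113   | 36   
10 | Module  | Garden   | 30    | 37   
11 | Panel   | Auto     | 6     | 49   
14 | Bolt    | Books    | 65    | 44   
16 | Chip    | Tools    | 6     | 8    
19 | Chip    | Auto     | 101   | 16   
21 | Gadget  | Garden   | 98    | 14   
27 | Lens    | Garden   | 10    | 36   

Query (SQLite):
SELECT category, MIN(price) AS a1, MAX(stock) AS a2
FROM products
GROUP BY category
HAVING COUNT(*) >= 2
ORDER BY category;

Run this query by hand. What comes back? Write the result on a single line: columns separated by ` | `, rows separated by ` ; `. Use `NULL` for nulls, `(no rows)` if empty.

Auto | 6 | 49 ; Books | 65 | 44 ; Garden | 10 | 37

Group products by category.
Per group compute: MIN(price), MAX(stock).
HAVING: drop groups with fewer than 2 rows.
  Auto: ids {2, 4, 9, 11, 19} → MIN(price)=6, MAX(stock)=49
  Books: ids {6, 14} → MIN(price)=65, MAX(stock)=44
  Garden: ids {5, 10, 21, 27} → MIN(price)=10, MAX(stock)=37
  Tools: ids {16} → MIN(price)=6, MAX(stock)=8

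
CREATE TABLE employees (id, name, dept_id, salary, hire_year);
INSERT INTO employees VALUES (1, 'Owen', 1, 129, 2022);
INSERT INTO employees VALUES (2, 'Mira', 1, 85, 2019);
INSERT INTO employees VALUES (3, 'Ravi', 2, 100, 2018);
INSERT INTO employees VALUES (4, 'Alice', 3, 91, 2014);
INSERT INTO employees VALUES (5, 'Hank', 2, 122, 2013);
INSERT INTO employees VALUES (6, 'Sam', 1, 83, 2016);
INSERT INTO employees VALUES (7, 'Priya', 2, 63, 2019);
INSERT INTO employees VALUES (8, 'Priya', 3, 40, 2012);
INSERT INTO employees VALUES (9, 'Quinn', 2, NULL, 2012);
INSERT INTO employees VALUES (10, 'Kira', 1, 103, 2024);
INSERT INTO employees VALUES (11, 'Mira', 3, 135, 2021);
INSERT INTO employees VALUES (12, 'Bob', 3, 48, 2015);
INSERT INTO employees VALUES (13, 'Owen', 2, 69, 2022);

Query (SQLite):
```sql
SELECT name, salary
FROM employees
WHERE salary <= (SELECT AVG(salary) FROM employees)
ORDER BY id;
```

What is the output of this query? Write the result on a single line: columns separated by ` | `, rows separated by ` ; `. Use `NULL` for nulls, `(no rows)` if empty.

Mira | 85 ; Sam | 83 ; Priya | 63 ; Priya | 40 ; Bob | 48 ; Owen | 69

Scalar subquery: AVG(salary) over all employees rows = 89.0.
Keep rows where salary <= that value.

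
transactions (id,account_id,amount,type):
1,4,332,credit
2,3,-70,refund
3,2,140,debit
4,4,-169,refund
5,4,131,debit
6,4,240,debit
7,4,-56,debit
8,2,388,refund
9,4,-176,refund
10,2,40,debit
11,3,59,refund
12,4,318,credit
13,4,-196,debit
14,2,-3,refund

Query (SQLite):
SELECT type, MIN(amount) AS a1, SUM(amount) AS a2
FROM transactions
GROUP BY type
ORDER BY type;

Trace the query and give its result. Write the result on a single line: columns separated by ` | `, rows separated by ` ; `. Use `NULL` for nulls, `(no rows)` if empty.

credit | 318 | 650 ; debit | -196 | 299 ; refund | -176 | 29

Group transactions by type.
Per group compute: MIN(amount), SUM(amount).
  credit: ids {1, 12} → MIN(amount)=318, SUM(amount)=650
  debit: ids {3, 5, 6, 7, 10, 13} → MIN(amount)=-196, SUM(amount)=299
  refund: ids {2, 4, 8, 9, 11, 14} → MIN(amount)=-176, SUM(amount)=29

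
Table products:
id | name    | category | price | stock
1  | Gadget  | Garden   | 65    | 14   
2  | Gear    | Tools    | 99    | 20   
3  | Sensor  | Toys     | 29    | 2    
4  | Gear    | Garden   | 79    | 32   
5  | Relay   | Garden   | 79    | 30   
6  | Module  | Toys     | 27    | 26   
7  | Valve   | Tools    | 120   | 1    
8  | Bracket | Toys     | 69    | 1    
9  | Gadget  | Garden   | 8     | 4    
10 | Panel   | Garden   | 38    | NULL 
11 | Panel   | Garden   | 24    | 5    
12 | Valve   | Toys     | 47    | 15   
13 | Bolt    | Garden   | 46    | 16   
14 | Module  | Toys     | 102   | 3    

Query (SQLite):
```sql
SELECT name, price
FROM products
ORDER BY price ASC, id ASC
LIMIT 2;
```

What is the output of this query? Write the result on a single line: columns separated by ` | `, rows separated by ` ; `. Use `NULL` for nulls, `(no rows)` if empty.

Sort by price asc, tiebreak id asc: (8, id=9), (24, id=11), (27, id=6), (29, id=3), (38, id=10) …. Take first 2.

Gadget | 8 ; Panel | 24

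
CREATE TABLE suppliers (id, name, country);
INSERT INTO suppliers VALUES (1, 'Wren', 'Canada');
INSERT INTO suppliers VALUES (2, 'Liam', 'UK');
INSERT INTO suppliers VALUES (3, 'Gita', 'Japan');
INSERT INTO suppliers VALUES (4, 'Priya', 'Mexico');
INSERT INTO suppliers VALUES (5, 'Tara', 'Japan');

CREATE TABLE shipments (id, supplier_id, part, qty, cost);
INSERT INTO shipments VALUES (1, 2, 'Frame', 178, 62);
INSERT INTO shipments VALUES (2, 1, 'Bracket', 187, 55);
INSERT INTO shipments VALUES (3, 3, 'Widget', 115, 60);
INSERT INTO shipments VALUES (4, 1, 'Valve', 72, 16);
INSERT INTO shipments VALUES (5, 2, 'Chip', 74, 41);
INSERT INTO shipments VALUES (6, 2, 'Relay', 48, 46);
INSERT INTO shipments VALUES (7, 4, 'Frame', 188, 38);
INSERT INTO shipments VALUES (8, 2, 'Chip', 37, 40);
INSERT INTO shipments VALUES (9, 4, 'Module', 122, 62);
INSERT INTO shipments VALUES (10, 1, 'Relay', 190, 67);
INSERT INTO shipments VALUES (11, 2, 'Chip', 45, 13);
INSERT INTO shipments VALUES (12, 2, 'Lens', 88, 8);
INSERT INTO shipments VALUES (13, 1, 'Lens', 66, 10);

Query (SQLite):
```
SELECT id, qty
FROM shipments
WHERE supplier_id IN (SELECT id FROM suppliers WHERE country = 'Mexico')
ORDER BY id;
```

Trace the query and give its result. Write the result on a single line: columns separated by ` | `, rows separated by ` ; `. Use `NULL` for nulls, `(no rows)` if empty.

Inner query: suppliers.id where country = 'Mexico'.
Outer: keep shipments rows whose supplier_id is in that set.
Inner query → {4}

7 | 188 ; 9 | 122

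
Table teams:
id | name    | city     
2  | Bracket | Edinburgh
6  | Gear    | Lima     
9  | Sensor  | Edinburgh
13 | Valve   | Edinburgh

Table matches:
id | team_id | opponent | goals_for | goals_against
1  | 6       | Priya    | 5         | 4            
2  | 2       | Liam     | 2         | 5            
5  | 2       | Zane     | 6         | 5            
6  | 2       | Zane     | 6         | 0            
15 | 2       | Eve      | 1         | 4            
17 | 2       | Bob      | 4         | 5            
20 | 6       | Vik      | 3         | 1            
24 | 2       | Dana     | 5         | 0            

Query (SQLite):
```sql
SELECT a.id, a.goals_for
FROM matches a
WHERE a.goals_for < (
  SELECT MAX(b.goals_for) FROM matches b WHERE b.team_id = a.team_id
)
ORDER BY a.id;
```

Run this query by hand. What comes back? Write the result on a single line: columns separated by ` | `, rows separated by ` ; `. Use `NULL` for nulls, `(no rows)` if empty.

2 | 2 ; 15 | 1 ; 17 | 4 ; 20 | 3 ; 24 | 5

For each matches row a, compute MAX(goals_for) over rows sharing a.team_id.
Keep row a if a.goals_for < that per-group MAX.
  team_id=2: MAX(goals_for) = 6
  team_id=6: MAX(goals_for) = 5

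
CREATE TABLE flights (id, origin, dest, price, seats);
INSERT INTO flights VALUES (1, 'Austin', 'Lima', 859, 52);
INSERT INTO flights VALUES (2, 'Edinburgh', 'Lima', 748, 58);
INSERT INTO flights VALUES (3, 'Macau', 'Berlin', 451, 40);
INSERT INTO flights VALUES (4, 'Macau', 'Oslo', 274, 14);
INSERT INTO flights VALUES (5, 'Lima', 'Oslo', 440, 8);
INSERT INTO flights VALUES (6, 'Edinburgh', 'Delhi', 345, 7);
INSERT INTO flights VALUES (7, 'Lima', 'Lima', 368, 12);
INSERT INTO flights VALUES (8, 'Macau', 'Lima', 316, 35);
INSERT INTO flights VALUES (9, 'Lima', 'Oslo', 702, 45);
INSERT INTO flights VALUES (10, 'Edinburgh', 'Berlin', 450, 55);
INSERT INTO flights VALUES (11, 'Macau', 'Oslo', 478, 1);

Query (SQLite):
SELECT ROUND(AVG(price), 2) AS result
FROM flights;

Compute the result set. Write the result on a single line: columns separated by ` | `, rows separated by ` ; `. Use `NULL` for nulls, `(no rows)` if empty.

493.73

All price values: [859, 748, 451, 274, 440, 345, 368, 316, 702, 450, 478].
AVG = 5431 / 11 (rounded to 2 dp).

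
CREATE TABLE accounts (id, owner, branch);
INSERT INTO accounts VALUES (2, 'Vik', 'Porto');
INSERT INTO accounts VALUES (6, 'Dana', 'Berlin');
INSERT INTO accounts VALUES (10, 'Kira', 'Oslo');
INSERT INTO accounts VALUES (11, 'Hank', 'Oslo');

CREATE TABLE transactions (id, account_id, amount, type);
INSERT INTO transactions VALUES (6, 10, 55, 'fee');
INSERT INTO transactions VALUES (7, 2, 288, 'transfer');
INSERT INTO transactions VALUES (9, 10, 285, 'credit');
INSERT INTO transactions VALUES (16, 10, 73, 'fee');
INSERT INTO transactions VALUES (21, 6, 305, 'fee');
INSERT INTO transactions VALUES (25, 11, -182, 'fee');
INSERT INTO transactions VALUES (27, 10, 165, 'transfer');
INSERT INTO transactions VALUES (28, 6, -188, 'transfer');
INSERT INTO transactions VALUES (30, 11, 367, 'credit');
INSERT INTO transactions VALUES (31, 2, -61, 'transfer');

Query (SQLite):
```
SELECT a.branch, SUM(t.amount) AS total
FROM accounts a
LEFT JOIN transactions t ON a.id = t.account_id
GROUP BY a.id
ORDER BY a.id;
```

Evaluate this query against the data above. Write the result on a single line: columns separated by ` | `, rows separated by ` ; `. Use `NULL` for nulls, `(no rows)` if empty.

LEFT JOIN keeps every accounts row; unmatched ones get NULL for transactions columns.
Group by accounts.id and compute SUM(t.amount). SUM over an all-NULL group is NULL.
  2: ids {7, 31} → SUM(t.amount)=227
  6: ids {21, 28} → SUM(t.amount)=117
  10: ids {6, 9, 16, 27} → SUM(t.amount)=578
  11: ids {25, 30} → SUM(t.amount)=185

Porto | 227 ; Berlin | 117 ; Oslo | 578 ; Oslo | 185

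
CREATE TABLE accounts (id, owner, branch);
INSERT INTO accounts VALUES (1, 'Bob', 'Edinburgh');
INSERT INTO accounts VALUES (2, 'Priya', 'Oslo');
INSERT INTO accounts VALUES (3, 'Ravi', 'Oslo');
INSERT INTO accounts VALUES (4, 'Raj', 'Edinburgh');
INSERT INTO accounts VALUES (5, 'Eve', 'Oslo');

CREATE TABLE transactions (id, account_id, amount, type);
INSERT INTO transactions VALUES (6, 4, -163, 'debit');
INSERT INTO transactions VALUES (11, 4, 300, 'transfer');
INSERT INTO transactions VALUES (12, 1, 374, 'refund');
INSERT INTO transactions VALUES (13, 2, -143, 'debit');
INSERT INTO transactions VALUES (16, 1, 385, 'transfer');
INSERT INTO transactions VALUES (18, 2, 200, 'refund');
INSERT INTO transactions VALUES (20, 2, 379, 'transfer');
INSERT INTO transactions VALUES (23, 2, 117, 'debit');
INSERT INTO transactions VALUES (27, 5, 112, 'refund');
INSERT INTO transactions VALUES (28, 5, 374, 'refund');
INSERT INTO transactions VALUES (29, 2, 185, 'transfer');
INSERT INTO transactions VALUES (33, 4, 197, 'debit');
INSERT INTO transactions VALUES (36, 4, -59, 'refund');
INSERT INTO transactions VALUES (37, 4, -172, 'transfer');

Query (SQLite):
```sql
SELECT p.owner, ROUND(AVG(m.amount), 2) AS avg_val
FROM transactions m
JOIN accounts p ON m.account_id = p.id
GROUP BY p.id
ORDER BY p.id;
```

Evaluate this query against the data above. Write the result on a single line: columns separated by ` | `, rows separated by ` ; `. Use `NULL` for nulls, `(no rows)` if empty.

Join each transactions row to its accounts via account_id.
Group joined rows by accounts.id; compute ROUND(AVG(m.amount), 2) per group.
  1: ids {12, 16} → ROUND(AVG(m.amount), 2)=379.5
  2: ids {13, 18, 20, 23, 29} → ROUND(AVG(m.amount), 2)=147.6
  4: ids {6, 11, 33, 36, 37} → ROUND(AVG(m.amount), 2)=20.6
  5: ids {27, 28} → ROUND(AVG(m.amount), 2)=243

Bob | 379.5 ; Priya | 147.6 ; Raj | 20.6 ; Eve | 243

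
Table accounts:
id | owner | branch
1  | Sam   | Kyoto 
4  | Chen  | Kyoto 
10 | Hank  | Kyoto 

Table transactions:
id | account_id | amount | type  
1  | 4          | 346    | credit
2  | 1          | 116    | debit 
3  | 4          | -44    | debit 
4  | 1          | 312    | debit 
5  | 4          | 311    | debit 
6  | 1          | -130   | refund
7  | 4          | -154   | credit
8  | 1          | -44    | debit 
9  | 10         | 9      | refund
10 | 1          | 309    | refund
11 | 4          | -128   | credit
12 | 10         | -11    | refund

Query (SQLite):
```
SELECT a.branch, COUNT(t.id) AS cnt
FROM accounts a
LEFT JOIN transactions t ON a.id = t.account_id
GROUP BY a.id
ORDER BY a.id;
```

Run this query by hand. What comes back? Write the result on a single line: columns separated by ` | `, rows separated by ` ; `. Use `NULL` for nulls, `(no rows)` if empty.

LEFT JOIN keeps every accounts row; unmatched ones get NULL for transactions columns.
Group by accounts.id and compute COUNT(t.id). COUNT(col) of an all-NULL group is 0.
  1: ids {2, 4, 6, 8, 10} → COUNT(t.id)=5
  4: ids {1, 3, 5, 7, 11} → COUNT(t.id)=5
  10: ids {9, 12} → COUNT(t.id)=2

Kyoto | 5 ; Kyoto | 5 ; Kyoto | 2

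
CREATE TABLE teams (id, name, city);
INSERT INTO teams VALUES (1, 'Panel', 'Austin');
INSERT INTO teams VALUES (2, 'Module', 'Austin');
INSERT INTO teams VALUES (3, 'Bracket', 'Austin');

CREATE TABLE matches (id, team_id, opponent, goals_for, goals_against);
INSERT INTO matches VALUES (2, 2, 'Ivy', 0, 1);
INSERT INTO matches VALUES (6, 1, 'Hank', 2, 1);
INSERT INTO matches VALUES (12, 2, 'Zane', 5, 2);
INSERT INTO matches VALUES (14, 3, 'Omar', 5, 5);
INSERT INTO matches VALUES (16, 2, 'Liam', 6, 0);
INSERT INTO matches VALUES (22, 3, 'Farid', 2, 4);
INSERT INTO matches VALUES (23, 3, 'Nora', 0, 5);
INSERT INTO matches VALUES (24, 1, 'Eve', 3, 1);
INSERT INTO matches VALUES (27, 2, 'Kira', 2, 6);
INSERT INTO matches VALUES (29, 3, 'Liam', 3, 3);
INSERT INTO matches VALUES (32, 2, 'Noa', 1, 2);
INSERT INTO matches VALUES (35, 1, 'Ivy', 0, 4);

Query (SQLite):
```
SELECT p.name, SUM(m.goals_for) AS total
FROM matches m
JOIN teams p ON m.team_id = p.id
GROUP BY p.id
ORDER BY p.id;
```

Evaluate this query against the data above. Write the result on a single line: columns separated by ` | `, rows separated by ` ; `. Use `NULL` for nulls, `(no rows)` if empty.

Join each matches row to its teams via team_id.
Group joined rows by teams.id; compute SUM(m.goals_for) per group.
  1: ids {6, 24, 35} → SUM(m.goals_for)=5
  2: ids {2, 12, 16, 27, 32} → SUM(m.goals_for)=14
  3: ids {14, 22, 23, 29} → SUM(m.goals_for)=10

Panel | 5 ; Module | 14 ; Bracket | 10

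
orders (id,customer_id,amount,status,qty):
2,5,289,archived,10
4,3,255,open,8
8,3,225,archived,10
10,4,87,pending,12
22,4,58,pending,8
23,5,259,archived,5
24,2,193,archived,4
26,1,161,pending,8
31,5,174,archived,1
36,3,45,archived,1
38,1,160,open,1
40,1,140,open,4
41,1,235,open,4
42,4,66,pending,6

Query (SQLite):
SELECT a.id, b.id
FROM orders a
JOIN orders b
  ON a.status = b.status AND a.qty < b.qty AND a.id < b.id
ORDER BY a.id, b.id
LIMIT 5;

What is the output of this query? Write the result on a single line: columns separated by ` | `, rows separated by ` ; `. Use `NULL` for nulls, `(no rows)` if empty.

38 | 40 ; 38 | 41

Pairs (a,b) with same status, a.qty < b.qty, a.id < b.id.
status groups: archived:{2,8,23,24,31,36} open:{4,38,40,41} pending:{10,22,26,42}
Ordered by (a.id, b.id); first 5.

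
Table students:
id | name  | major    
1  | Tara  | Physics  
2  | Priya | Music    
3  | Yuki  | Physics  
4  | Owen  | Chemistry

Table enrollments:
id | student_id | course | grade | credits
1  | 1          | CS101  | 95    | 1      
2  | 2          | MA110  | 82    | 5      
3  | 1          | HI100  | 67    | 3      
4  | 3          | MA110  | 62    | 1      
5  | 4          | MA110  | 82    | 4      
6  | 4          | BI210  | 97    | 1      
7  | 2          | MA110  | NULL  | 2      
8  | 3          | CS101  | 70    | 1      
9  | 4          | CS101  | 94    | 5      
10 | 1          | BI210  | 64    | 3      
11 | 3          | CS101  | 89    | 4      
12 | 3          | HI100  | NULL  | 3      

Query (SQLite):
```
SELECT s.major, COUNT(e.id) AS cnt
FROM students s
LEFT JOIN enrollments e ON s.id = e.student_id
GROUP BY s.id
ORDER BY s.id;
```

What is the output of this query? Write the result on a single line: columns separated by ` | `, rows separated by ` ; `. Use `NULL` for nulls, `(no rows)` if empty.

Physics | 3 ; Music | 2 ; Physics | 4 ; Chemistry | 3

LEFT JOIN keeps every students row; unmatched ones get NULL for enrollments columns.
Group by students.id and compute COUNT(e.id). COUNT(col) of an all-NULL group is 0.
  1: ids {1, 3, 10} → COUNT(e.id)=3
  2: ids {2, 7} → COUNT(e.id)=2
  3: ids {4, 8, 11, 12} → COUNT(e.id)=4
  4: ids {5, 6, 9} → COUNT(e.id)=3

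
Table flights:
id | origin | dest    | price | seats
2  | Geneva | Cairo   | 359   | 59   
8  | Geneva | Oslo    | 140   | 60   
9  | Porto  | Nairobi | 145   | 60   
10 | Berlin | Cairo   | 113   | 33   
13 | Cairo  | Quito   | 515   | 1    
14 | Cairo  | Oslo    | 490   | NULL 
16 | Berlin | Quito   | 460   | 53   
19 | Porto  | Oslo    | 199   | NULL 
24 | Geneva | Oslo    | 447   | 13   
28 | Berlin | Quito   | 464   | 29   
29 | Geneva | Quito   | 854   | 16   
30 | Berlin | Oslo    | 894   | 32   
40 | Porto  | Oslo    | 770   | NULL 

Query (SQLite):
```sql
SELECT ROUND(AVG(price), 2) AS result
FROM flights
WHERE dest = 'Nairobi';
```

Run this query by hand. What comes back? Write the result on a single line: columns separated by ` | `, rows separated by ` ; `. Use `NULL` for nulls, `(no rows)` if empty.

Rows where dest='Nairobi' → price values: [145].
AVG = 145 / 1 (rounded to 2 dp).

145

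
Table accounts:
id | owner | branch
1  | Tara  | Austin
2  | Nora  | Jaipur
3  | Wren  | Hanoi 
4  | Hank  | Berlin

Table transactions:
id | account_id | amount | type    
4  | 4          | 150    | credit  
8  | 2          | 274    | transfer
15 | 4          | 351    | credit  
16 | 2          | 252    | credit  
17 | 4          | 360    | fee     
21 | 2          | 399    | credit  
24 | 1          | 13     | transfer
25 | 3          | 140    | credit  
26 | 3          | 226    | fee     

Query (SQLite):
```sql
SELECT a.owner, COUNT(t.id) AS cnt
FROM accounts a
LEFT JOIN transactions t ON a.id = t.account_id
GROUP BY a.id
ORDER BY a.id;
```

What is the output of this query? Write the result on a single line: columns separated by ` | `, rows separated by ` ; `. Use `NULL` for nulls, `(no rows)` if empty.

LEFT JOIN keeps every accounts row; unmatched ones get NULL for transactions columns.
Group by accounts.id and compute COUNT(t.id). COUNT(col) of an all-NULL group is 0.
  1: ids {24} → COUNT(t.id)=1
  2: ids {8, 16, 21} → COUNT(t.id)=3
  3: ids {25, 26} → COUNT(t.id)=2
  4: ids {4, 15, 17} → COUNT(t.id)=3

Tara | 1 ; Nora | 3 ; Wren | 2 ; Hank | 3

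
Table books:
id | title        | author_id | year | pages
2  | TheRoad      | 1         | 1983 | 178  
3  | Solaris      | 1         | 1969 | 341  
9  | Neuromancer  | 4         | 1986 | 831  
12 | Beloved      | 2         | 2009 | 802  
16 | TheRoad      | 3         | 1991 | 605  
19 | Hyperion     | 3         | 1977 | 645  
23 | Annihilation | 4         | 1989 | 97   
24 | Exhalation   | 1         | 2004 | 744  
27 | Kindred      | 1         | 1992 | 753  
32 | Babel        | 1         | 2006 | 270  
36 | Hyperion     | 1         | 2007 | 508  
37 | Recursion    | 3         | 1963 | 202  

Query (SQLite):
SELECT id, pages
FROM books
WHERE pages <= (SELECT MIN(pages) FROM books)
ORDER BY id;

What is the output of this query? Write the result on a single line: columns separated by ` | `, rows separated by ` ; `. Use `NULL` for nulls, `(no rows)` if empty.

Scalar subquery: MIN(pages) over all books rows = 97.
Keep rows where pages <= that value.

23 | 97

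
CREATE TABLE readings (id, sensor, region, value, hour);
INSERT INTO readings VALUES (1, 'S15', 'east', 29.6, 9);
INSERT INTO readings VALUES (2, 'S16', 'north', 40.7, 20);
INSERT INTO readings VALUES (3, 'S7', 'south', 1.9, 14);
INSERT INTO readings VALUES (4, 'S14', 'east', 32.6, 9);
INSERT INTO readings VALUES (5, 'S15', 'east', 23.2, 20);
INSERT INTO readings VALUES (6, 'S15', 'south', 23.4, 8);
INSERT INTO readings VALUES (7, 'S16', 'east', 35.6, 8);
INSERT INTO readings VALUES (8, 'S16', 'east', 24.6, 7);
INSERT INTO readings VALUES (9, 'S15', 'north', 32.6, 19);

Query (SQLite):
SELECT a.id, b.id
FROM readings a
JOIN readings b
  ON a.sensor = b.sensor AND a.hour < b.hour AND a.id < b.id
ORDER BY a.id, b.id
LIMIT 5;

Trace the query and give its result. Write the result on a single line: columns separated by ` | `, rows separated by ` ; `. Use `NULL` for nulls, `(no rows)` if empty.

Pairs (a,b) with same sensor, a.hour < b.hour, a.id < b.id.
sensor groups: S14:{4} S15:{1,5,6,9} S16:{2,7,8} S7:{3}
Ordered by (a.id, b.id); first 5.

1 | 5 ; 1 | 9 ; 6 | 9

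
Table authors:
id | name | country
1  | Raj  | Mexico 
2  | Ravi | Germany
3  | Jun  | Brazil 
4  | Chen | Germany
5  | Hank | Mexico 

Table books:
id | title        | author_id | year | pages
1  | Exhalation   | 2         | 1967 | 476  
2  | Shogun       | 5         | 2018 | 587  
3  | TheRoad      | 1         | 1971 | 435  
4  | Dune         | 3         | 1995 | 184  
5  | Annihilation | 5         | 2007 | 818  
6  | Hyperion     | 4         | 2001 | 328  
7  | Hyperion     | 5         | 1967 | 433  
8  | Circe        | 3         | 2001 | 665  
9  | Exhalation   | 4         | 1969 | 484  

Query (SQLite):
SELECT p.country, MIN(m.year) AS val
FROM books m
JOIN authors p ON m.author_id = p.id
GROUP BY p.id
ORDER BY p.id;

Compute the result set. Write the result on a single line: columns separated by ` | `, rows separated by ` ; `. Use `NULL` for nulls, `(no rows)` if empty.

Join each books row to its authors via author_id.
Group joined rows by authors.id; compute MIN(m.year) per group.
  1: ids {3} → MIN(m.year)=1971
  2: ids {1} → MIN(m.year)=1967
  3: ids {4, 8} → MIN(m.year)=1995
  4: ids {6, 9} → MIN(m.year)=1969
  5: ids {2, 5, 7} → MIN(m.year)=1967

Mexico | 1971 ; Germany | 1967 ; Brazil | 1995 ; Germany | 1969 ; Mexico | 1967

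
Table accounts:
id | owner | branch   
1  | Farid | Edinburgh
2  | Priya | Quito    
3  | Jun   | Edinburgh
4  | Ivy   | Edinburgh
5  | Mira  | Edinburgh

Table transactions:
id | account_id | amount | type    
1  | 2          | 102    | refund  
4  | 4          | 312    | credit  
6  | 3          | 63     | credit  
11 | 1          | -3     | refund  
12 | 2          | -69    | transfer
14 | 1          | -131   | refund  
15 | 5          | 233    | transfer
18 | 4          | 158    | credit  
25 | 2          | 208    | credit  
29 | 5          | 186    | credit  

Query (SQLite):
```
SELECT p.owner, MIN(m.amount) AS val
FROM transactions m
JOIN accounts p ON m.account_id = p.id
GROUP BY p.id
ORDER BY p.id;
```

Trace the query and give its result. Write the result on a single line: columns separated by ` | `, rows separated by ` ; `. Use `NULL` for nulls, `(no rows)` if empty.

Join each transactions row to its accounts via account_id.
Group joined rows by accounts.id; compute MIN(m.amount) per group.
  1: ids {11, 14} → MIN(m.amount)=-131
  2: ids {1, 12, 25} → MIN(m.amount)=-69
  3: ids {6} → MIN(m.amount)=63
  4: ids {4, 18} → MIN(m.amount)=158
  5: ids {15, 29} → MIN(m.amount)=186

Farid | -131 ; Priya | -69 ; Jun | 63 ; Ivy | 158 ; Mira | 186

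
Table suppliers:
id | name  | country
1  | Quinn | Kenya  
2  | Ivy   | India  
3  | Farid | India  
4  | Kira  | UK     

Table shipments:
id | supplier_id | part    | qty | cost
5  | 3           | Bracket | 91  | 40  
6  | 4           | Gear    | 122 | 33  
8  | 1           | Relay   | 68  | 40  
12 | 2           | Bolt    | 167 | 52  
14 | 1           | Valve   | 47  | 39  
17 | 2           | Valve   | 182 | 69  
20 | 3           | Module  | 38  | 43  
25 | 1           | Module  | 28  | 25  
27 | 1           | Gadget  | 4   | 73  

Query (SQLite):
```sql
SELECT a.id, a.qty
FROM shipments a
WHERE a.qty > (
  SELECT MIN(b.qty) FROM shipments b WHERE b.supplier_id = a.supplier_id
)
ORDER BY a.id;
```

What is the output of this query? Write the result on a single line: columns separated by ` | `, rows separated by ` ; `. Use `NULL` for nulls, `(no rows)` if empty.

For each shipments row a, compute MIN(qty) over rows sharing a.supplier_id.
Keep row a if a.qty > that per-group MIN.
  supplier_id=1: MIN(qty) = 4
  supplier_id=2: MIN(qty) = 167
  supplier_id=3: MIN(qty) = 38
  supplier_id=4: MIN(qty) = 122

5 | 91 ; 8 | 68 ; 14 | 47 ; 17 | 182 ; 25 | 28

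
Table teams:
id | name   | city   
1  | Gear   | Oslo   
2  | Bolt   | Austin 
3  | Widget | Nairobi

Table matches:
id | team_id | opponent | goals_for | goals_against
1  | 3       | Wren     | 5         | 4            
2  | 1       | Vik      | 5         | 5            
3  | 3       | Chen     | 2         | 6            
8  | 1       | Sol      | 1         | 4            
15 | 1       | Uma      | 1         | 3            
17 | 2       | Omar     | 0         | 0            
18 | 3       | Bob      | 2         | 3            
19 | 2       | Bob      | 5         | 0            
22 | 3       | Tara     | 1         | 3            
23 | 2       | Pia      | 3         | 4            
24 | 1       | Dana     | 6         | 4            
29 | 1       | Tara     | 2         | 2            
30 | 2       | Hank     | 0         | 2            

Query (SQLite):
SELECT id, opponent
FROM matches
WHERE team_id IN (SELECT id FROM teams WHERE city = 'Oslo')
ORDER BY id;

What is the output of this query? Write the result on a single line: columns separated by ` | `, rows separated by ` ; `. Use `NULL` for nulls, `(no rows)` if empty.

2 | Vik ; 8 | Sol ; 15 | Uma ; 24 | Dana ; 29 | Tara

Inner query: teams.id where city = 'Oslo'.
Outer: keep matches rows whose team_id is in that set.
Inner query → {1}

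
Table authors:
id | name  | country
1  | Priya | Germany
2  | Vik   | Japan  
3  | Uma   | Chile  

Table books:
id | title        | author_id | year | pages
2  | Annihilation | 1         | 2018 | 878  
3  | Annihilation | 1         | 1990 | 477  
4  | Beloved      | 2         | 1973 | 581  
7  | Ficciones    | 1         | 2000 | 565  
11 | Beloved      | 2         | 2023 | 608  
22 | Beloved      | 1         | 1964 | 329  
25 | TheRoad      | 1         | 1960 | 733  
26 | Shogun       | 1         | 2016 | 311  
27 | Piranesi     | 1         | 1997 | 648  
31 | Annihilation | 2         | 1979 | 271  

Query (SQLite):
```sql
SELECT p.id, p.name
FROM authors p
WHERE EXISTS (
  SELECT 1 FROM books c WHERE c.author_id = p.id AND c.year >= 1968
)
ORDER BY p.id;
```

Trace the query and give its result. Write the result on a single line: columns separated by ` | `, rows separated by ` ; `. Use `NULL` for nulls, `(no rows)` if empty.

1 | Priya ; 2 | Vik

For each authors row, check whether any books with matching author_id has year >= 1968.
Keep rows where that is true.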